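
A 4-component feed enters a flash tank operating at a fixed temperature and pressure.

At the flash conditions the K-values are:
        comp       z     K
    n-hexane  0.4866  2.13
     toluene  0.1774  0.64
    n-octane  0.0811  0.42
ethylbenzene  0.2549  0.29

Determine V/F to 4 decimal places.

Material balance + equilibrium reduce to Σ zᵢ(Kᵢ−1)/(1+V/F(Kᵢ−1)) = 0.
g(0) = ΣzᵢKᵢ − 1 = 0.2580 and g(1) = 1 − Σzᵢ/Kᵢ = -0.5777, so a root lies in (0, 1).
Newton iteration, V/F⁰ = 0.5:
  V/F = 0.5000: g = -0.07337, g' = -0.6509 → V/F = 0.3873
  V/F = 0.3873: g = -0.00201, g' = -0.6215 → V/F = 0.3840
Converged at V/F = 0.3840.

V/F = 0.3840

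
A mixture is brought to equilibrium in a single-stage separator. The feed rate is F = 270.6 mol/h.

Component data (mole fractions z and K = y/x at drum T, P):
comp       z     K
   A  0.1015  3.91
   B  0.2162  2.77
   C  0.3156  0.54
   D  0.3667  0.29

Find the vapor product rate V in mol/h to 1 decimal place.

V = 55.7 mol/h

Rachford–Rice: g(ψ) = Σ zᵢ(Kᵢ−1)/(1+ψ(Kᵢ−1)) = 0.
Feasibility: ΣzᵢKᵢ = 1.2725, Σzᵢ/Kᵢ = 1.9529 — both > 1, two phases present.
Iterate (Newton) starting at ψ = 0.5:
  ψ = 0.5000: g = -0.26887, g' = -0.8902 → ψ = 0.1980
  ψ = 0.1980: g = 0.00813, g' = -1.0485 → ψ = 0.2057
  ψ = 0.2057: g = 0.00005, g' = -1.0353 → ψ = 0.2058
Converged at ψ = 0.2058.
Then V = ψ·F = 0.2058·270.6 = 55.7 mol/h and L = F − V = 214.9 mol/h.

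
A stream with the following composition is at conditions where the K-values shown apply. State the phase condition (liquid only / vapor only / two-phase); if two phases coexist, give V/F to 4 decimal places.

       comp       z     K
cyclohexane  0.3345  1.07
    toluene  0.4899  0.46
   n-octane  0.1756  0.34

ΣzᵢKᵢ = 0.6430; Σzᵢ/Kᵢ = 1.8941.
Since ΣzᵢKᵢ < 1 the mixture is below its bubble point — single liquid phase.

liquid only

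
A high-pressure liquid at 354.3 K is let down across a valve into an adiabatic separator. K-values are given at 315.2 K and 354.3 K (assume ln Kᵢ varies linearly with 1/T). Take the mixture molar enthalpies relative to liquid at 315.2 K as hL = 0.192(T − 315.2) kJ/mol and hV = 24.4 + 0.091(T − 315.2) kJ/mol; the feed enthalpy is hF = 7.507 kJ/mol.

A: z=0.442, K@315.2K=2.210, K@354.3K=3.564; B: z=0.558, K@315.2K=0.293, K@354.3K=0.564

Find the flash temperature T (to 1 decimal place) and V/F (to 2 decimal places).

Adiabatic flash: solve Rachford–Rice at each trial T, then check hF = ψ·hV(T) + (1−ψ)·hL(T).
  T = 315.2 K: K = (2.210, 0.293), RR gives ψ = 0.164, H_out = 4.002 kJ/mol
  T = 354.3 K: K = (3.564, 0.564), RR gives ψ = 0.796, H_out = 23.789 kJ/mol
  T = 334.8 K: K = (2.848, 0.415), RR gives ψ = 0.453, H_out = 13.924 kJ/mol
  T = 325.0 K: K = (2.518, 0.350), RR gives ψ = 0.313, H_out = 9.207 kJ/mol
  T = 320.1 K: K = (2.361, 0.321), RR gives ψ = 0.241, H_out = 6.701 kJ/mol
  T = 322.6 K: K = (2.441, 0.336), RR gives ψ = 0.278, H_out = 7.999 kJ/mol
  T = 321.4 K: K = (2.403, 0.329), RR gives ψ = 0.260, H_out = 7.381 kJ/mol
Linear interpolation between T = 321.4 (H_out = 7.381) and T = 322.6 (H_out = 7.999) on hF = 7.507 gives T ≈ 321.6 K, at which ψ = 0.26.

T = 321.6 K, V/F = 0.26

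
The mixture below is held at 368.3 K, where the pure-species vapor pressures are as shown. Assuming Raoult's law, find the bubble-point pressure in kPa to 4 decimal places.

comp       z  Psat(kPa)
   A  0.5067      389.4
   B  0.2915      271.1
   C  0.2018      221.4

Pbub = 321.0131 kPa

At the bubble point ψ → 0, so ΣzᵢKᵢ = 1 with Kᵢ = Pᵢˢᵃᵗ/P ⇒ P = ΣzᵢPᵢˢᵃᵗ.
P = 0.5067·389.4 + 0.2915·271.1 + 0.2018·221.4 = 321.0131 kPa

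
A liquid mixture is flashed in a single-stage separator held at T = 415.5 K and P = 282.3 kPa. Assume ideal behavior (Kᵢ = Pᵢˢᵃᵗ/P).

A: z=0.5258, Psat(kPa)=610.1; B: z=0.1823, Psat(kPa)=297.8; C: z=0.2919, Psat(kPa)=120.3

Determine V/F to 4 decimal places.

Raoult's law: Kᵢ = Pᵢˢᵃᵗ/P = Pᵢˢᵃᵗ/282.3.
  K_A = 610.1/282.3 = 2.161176, K_B = 297.8/282.3 = 1.054906, K_C = 120.3/282.3 = 0.426142
Material balance + equilibrium reduce to Σ zᵢ(Kᵢ−1)/(1+V/F(Kᵢ−1)) = 0.
Feasibility: ΣzᵢKᵢ = 1.4530, Σzᵢ/Kᵢ = 1.1011 — both > 1, two phases present.
Newton iteration, V/F⁰ = 0.5:
  V/F = 0.5000: g = 0.16111, g' = -0.4733 → V/F = 0.8404
  V/F = 0.8404: g = -0.00495, g' = -0.5407 → V/F = 0.8312
Converged at V/F = 0.8312.

V/F = 0.8312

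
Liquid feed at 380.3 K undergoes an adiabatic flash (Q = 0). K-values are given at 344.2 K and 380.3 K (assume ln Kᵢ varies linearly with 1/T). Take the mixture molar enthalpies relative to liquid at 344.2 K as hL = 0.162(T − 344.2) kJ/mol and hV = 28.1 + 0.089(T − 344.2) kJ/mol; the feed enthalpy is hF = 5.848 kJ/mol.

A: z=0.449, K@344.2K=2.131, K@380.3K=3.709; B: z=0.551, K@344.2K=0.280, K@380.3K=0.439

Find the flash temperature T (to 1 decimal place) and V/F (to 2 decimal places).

T = 347.3 K, V/F = 0.19

Adiabatic flash: solve Rachford–Rice at each trial T, then check hF = ψ·hV(T) + (1−ψ)·hL(T).
  T = 344.2 K: K = (2.131, 0.280), RR gives ψ = 0.136, H_out = 3.834 kJ/mol
  T = 380.3 K: K = (3.709, 0.439), RR gives ψ = 0.597, H_out = 21.050 kJ/mol
  T = 362.2 K: K = (2.848, 0.354), RR gives ψ = 0.397, H_out = 13.558 kJ/mol
  T = 353.2 K: K = (2.473, 0.316), RR gives ψ = 0.282, H_out = 9.204 kJ/mol
  T = 348.7 K: K = (2.298, 0.298), RR gives ψ = 0.215, H_out = 6.692 kJ/mol
  T = 346.4 K: K = (2.211, 0.289), RR gives ψ = 0.176, H_out = 5.282 kJ/mol
Linear interpolation between T = 346.4 (H_out = 5.282) and T = 348.7 (H_out = 6.692) on hF = 5.848 gives T ≈ 347.3 K, at which ψ = 0.19.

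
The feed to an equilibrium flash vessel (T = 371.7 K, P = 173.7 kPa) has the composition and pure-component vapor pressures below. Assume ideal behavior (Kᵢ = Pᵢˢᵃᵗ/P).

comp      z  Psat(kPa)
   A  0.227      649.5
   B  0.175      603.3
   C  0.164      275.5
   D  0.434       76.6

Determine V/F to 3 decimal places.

V/F = 0.756

Raoult's law: Kᵢ = Pᵢˢᵃᵗ/P = Pᵢˢᵃᵗ/173.7.
  K_A = 649.5/173.7 = 3.73921, K_B = 603.3/173.7 = 3.47323, K_C = 275.5/173.7 = 1.58607, K_D = 76.6/173.7 = 0.44099
Rachford–Rice: g(V/F) = Σ zᵢ(Kᵢ−1)/(1+V/F(Kᵢ−1)) = 0.
Check two-phase: ΣzᵢKᵢ = 1.908 > 1 and Σzᵢ/Kᵢ = 1.199 > 1, so g(0) = 0.908 > 0 and g(1) = -0.199 < 0.
Newton–Raphson from V/F = 0.56:
  V/F = 0.560: g = 0.1461, g' = -0.773 → V/F = 0.749
  V/F = 0.749: g = 0.0049, g' = -0.743 → V/F = 0.756
Converged at V/F = 0.756.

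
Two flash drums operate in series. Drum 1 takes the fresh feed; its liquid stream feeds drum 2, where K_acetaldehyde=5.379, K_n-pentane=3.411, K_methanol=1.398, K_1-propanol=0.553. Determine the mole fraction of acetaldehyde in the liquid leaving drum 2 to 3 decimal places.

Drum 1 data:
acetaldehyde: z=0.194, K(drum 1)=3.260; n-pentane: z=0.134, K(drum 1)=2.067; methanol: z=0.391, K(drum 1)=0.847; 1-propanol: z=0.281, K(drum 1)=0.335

x_acetaldehyde (drum 2) = 0.021

Drum 1:
Iterate (Newton) starting at ψ₁ = 0.5:
  ψ₁ = 0.500: g = -0.0456, g' = -0.573 → ψ₁ = 0.420
  ψ₁ = 0.420: g = 0.0003, g' = -0.583 → ψ₁ = 0.421
Converged at ψ₁ = 0.421.
Drum-1 compositions:
  acetaldehyde: x = 0.099, y = 0.324
  n-pentane: x = 0.092, y = 0.191
  methanol: x = 0.418, y = 0.354
  1-propanol: x = 0.390, y = 0.131
Drum-2 feed = drum-1 liquid: z₂ = (0.0994, 0.0925, 0.4179, 0.3902).
Drum 2:
Newton iteration, ψ₂⁰ = 0.5:
  ψ₂ = 0.500: g = 0.1517, g' = -0.473 → ψ₂ = 0.821
  ψ₂ = 0.821: g = 0.0196, g' = -0.383 → ψ₂ = 0.872
Converged at ψ₂ = 0.872.
  acetaldehyde: x = 0.021, y = 0.111
  n-pentane: x = 0.030, y = 0.102
  methanol: x = 0.310, y = 0.434
  1-propanol: x = 0.639, y = 0.354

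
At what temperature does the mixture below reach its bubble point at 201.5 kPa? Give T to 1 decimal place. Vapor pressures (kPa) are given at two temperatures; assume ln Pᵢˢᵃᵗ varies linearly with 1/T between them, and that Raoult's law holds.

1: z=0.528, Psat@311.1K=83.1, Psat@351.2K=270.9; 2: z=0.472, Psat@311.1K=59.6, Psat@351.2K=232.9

T = 343.2 K

Bubble-point temperature: ΣzᵢPᵢˢᵃᵗ(T) = P. Interpolate ln Pᵢˢᵃᵗ = aᵢ + bᵢ/T.
  T = 311.1 K: ΣzᵢPᵢˢᵃᵗ = 72.01 kPa
  T = 351.2 K: ΣzᵢPᵢˢᵃᵗ = 252.96 kPa
  T = 331.1 K: ΣzᵢPᵢˢᵃᵗ = 139.84 kPa
  T = 341.1 K: ΣzᵢPᵢˢᵃᵗ = 189.41 kPa
  T = 346.1 K: ΣzᵢPᵢˢᵃᵗ = 219.03 kPa
  T = 343.6 K: ΣzᵢPᵢˢᵃᵗ = 203.79 kPa
Interpolating between 341.1 K and 343.6 K gives T ≈ 343.2 K.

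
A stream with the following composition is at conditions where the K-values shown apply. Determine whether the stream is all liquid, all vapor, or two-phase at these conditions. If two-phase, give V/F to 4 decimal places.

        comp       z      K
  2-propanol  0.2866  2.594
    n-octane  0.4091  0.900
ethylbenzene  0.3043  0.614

two-phase, V/F = 0.7440

ΣzᵢKᵢ = 1.2985; Σzᵢ/Kᵢ = 1.0606.
Both exceed 1, so a two-phase solution exists.
Let ψ = V/F and solve Σ zᵢ(Kᵢ−1)/(1+ψ(Kᵢ−1)) = 0.
Newton iteration, ψ⁰ = 0.31:
  ψ = 0.3100: g = 0.13011, g' = -0.3890 → ψ = 0.6444
  ψ = 0.6444: g = 0.02527, g' = -0.2622 → ψ = 0.7408
  ψ = 0.7408: g = 0.00080, g' = -0.2468 → ψ = 0.7440
Converged at ψ = 0.7440.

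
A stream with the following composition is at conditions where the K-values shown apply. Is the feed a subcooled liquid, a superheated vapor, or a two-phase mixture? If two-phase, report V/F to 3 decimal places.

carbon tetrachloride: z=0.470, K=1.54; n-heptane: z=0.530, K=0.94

superheated vapor

ΣzᵢKᵢ = 1.222; Σzᵢ/Kᵢ = 0.869.
Since Σzᵢ/Kᵢ < 1 the mixture is above its dew point — single vapor phase.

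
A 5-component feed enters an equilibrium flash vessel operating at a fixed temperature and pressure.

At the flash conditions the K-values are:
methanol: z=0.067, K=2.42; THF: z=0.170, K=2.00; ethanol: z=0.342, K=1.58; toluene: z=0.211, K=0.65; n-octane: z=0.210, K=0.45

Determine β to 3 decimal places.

β = 0.709

Material balance + equilibrium reduce to Σ zᵢ(Kᵢ−1)/(1+β(Kᵢ−1)) = 0.
Feasibility: ΣzᵢKᵢ = 1.274, Σzᵢ/Kᵢ = 1.120 — both > 1, two phases present.
Newton iteration, β⁰ = 0.5:
  β = 0.500: g = 0.0739, g' = -0.350 → β = 0.711
  β = 0.711: g = -0.0010, g' = -0.366 → β = 0.709
Converged at β = 0.709.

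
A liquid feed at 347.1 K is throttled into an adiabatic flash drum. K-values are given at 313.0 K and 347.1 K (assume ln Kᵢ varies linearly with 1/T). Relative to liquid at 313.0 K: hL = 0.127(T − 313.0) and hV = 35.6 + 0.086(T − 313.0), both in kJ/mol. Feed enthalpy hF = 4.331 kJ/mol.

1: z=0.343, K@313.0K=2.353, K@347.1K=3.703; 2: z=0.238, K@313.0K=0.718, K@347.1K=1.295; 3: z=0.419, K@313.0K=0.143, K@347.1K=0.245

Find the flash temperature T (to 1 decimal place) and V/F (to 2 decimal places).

Adiabatic flash: solve Rachford–Rice at each trial T, then check hF = ψ·hV(T) + (1−ψ)·hL(T).
  T = 313.0 K: K = (2.353, 0.718, 0.143), RR gives ψ = 0.041, H_out = 1.445 kJ/mol
  T = 347.1 K: K = (3.703, 1.295, 0.245), RR gives ψ = 0.451, H_out = 19.759 kJ/mol
  T = 330.1 K: K = (2.989, 0.980, 0.190), RR gives ψ = 0.274, H_out = 11.750 kJ/mol
  T = 321.6 K: K = (2.662, 0.843, 0.166), RR gives ψ = 0.169, H_out = 7.038 kJ/mol
  T = 317.3 K: K = (2.505, 0.779, 0.154), RR gives ψ = 0.108, H_out = 4.371 kJ/mol
  T = 315.1 K: K = (2.427, 0.747, 0.148), RR gives ψ = 0.074, H_out = 2.911 kJ/mol
Linear interpolation between T = 315.1 (H_out = 2.911) and T = 317.3 (H_out = 4.371) on hF = 4.331 gives T ≈ 317.2 K, at which ψ = 0.11.

T = 317.2 K, V/F = 0.11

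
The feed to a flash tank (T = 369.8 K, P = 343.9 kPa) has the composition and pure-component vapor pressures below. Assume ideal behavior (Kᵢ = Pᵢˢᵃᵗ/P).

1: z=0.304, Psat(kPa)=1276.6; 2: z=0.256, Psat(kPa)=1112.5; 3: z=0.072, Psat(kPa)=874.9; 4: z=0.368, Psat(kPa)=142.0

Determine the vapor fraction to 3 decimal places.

Raoult's law: Kᵢ = Pᵢˢᵃᵗ/P = Pᵢˢᵃᵗ/343.9.
  K_1 = 1276.6/343.9 = 3.71213, K_2 = 1112.5/343.9 = 3.23495, K_3 = 874.9/343.9 = 2.54405, K_4 = 142.0/343.9 = 0.41291
Material balance + equilibrium reduce to Σ zᵢ(Kᵢ−1)/(1+ψ(Kᵢ−1)) = 0.
Check two-phase: ΣzᵢKᵢ = 2.292 > 1 and Σzᵢ/Kᵢ = 1.081 > 1, so g(0) = 1.292 > 0 and g(1) = -0.081 < 0.
Newton iteration, ψ⁰ = 0.5:
  ψ = 0.500: g = 0.3771, g' = -0.997 → ψ = 0.878
  ψ = 0.878: g = 0.0381, g' = -0.913 → ψ = 0.920
  ψ = 0.920: g = -0.0007, g' = -0.949 → ψ = 0.919
Converged at ψ = 0.919.

ψ = 0.919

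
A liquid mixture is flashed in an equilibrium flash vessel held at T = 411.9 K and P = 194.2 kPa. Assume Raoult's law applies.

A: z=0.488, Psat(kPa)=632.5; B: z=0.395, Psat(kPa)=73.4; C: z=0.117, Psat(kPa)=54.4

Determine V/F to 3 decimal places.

Raoult's law: Kᵢ = Pᵢˢᵃᵗ/P = Pᵢˢᵃᵗ/194.2.
  K_A = 632.5/194.2 = 3.25695, K_B = 73.4/194.2 = 0.37796, K_C = 54.4/194.2 = 0.28012
Rachford–Rice: g(V/F) = Σ zᵢ(Kᵢ−1)/(1+V/F(Kᵢ−1)) = 0.
Feasibility: ΣzᵢKᵢ = 1.771, Σzᵢ/Kᵢ = 1.613 — both > 1, two phases present.
Iterate (Newton) starting at V/F = 0.47:
  V/F = 0.470: g = 0.0599, g' = -1.029 → V/F = 0.528
  V/F = 0.528: g = 0.0005, g' = -1.014 → V/F = 0.529
Converged at V/F = 0.529.

V/F = 0.529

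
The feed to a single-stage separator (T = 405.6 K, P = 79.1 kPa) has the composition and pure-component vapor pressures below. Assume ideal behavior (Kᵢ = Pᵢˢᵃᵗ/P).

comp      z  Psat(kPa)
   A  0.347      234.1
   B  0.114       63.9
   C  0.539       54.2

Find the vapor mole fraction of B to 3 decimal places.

Raoult's law: Kᵢ = Pᵢˢᵃᵗ/P = Pᵢˢᵃᵗ/79.1.
  K_A = 234.1/79.1 = 2.95954, K_B = 63.9/79.1 = 0.80784, K_C = 54.2/79.1 = 0.68521
Rachford–Rice: g(V/F) = Σ zᵢ(Kᵢ−1)/(1+V/F(Kᵢ−1)) = 0.
Feasibility: ΣzᵢKᵢ = 1.488, Σzᵢ/Kᵢ = 1.045 — both > 1, two phases present.
Newton–Raphson from V/F = 0.43:
  V/F = 0.430: g = 0.1489, g' = -0.469 → V/F = 0.748
  V/F = 0.748: g = 0.0284, g' = -0.316 → V/F = 0.837
  V/F = 0.837: g = 0.0010, g' = -0.296 → V/F = 0.841
Converged at V/F = 0.841.
Compositions from xᵢ = zᵢ/(1+V/F(Kᵢ−1)), yᵢ = Kᵢxᵢ:
  A: x = 0.131, y = 0.388
  B: x = 0.136, y = 0.110
  C: x = 0.733, y = 0.502

y_B = 0.110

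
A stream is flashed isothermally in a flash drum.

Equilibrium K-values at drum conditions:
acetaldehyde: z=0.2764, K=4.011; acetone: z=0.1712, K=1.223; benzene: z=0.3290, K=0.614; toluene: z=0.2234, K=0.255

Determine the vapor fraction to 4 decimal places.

ψ = 0.4304

Rachford–Rice: g(ψ) = Σ zᵢ(Kᵢ−1)/(1+ψ(Kᵢ−1)) = 0.
Check two-phase: ΣzᵢKᵢ = 1.5770 > 1 and Σzᵢ/Kᵢ = 1.6208 > 1, so g(0) = 0.5770 > 0 and g(1) = -0.6208 < 0.
Newton–Raphson from ψ = 0.5:
  ψ = 0.5000: g = -0.05608, g' = -0.7962 → ψ = 0.4296
  ψ = 0.4296: g = 0.00072, g' = -0.8221 → ψ = 0.4304
Converged at ψ = 0.4304.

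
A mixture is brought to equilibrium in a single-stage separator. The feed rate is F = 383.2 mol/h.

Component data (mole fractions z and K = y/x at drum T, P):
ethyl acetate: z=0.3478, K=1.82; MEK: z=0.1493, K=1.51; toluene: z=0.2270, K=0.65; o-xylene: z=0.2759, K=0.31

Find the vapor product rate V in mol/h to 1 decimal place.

Rachford–Rice: g(β) = Σ zᵢ(Kᵢ−1)/(1+β(Kᵢ−1)) = 0.
Feasibility: ΣzᵢKᵢ = 1.0915, Σzᵢ/Kᵢ = 1.5292 — both > 1, two phases present.
Newton iteration, β⁰ = 0.65:
  β = 0.6500: g = -0.20481, g' = -0.5999 → β = 0.3086
  β = 0.3086: g = -0.03755, g' = -0.4249 → β = 0.2202
  β = 0.2202: g = -0.00054, g' = -0.4145 → β = 0.2189
Converged at β = 0.2189.
Then V = β·F = 0.2189·383.2 = 83.9 mol/h and L = F − V = 299.3 mol/h.

V = 83.9 mol/h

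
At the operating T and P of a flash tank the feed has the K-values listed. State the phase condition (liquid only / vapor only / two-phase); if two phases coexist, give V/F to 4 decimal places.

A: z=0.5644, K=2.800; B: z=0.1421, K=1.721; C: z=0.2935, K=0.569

ΣzᵢKᵢ = 1.9919; Σzᵢ/Kᵢ = 0.8000.
Since Σzᵢ/Kᵢ < 1 the mixture is above its dew point — single vapor phase.

vapor only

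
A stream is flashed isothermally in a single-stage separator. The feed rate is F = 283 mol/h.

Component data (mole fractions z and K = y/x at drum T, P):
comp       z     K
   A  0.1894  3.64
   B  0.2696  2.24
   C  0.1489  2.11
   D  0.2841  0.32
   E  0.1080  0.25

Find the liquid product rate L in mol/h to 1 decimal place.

Rachford–Rice: g(ψ) = Σ zᵢ(Kᵢ−1)/(1+ψ(Kᵢ−1)) = 0.
Check two-phase: ΣzᵢKᵢ = 1.7254 > 1 and Σzᵢ/Kᵢ = 1.5628 > 1, so g(0) = 0.7254 > 0 and g(1) = -0.5628 < 0.
Newton iteration, ψ⁰ = 0.43:
  ψ = 0.4300: g = 0.17152, g' = -0.9447 → ψ = 0.6116
  ψ = 0.6116: g = -0.00054, g' = -0.9846 → ψ = 0.6110
Converged at ψ = 0.6110.
Then V = ψ·F = 0.6110·283 = 172.9 mol/h and L = F − V = 110.1 mol/h.

L = 110.1 mol/h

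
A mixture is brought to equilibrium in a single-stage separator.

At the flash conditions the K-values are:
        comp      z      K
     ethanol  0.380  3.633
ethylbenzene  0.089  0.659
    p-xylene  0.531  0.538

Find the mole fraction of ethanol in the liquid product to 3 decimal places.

x_ethanol = 0.145

Material balance + equilibrium reduce to Σ zᵢ(Kᵢ−1)/(1+β(Kᵢ−1)) = 0.
g(0) = ΣzᵢKᵢ − 1 = 0.725 and g(1) = 1 − Σzᵢ/Kᵢ = -0.227, so a root lies in (0, 1).
Iterate (Newton) starting at β = 0.5:
  β = 0.500: g = 0.0763, g' = -0.698 → β = 0.609
  β = 0.609: g = 0.0044, g' = -0.624 → β = 0.616
Converged at β = 0.616.
Compositions from xᵢ = zᵢ/(1+β(Kᵢ−1)), yᵢ = Kᵢxᵢ:
  ethanol: x = 0.145, y = 0.526
  ethylbenzene: x = 0.113, y = 0.074
  p-xylene: x = 0.742, y = 0.399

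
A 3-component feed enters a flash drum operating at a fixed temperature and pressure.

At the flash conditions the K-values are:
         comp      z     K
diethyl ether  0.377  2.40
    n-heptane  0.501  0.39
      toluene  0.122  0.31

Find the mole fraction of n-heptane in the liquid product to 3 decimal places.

Rachford–Rice: g(β) = Σ zᵢ(Kᵢ−1)/(1+β(Kᵢ−1)) = 0.
Feasibility: ΣzᵢKᵢ = 1.138, Σzᵢ/Kᵢ = 1.835 — both > 1, two phases present.
Newton–Raphson from β = 0.42:
  β = 0.420: g = -0.1970, g' = -0.745 → β = 0.156
  β = 0.156: g = 0.0015, g' = -0.799 → β = 0.157
Converged at β = 0.157.
Compositions from xᵢ = zᵢ/(1+β(Kᵢ−1)), yᵢ = Kᵢxᵢ:
  diethyl ether: x = 0.309, y = 0.741
  n-heptane: x = 0.554, y = 0.216
  toluene: x = 0.137, y = 0.042

x_n-heptane = 0.554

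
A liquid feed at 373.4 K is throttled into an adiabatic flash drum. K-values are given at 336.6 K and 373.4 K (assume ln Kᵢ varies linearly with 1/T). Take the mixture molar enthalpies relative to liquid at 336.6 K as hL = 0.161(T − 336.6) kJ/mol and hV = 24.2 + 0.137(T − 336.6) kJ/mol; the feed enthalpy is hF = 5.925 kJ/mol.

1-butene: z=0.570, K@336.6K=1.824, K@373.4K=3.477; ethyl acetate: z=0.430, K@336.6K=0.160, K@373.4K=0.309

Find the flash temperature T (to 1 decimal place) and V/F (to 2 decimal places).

T = 339.6 K, V/F = 0.23

Adiabatic flash: solve Rachford–Rice at each trial T, then check hF = ψ·hV(T) + (1−ψ)·hL(T).
  T = 336.6 K: K = (1.824, 0.160), RR gives ψ = 0.157, H_out = 3.793 kJ/mol
  T = 373.4 K: K = (3.477, 0.309), RR gives ψ = 0.651, H_out = 21.111 kJ/mol
  T = 355.0 K: K = (2.561, 0.226), RR gives ψ = 0.461, H_out = 13.917 kJ/mol
  T = 345.8 K: K = (2.171, 0.191), RR gives ψ = 0.337, H_out = 9.573 kJ/mol
  T = 341.2 K: K = (1.992, 0.175), RR gives ψ = 0.258, H_out = 6.947 kJ/mol
  T = 338.9 K: K = (1.907, 0.167), RR gives ψ = 0.210, H_out = 5.452 kJ/mol
Linear interpolation between T = 338.9 (H_out = 5.452) and T = 341.2 (H_out = 6.947) on hF = 5.925 gives T ≈ 339.6 K, at which ψ = 0.23.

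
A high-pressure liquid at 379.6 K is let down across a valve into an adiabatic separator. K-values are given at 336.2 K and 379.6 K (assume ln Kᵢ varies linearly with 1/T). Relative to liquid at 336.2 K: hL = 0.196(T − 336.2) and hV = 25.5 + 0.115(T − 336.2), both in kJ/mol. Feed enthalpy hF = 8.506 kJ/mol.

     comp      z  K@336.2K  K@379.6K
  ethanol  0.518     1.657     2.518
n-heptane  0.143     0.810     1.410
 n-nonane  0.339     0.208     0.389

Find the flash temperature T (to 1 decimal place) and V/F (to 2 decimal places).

T = 344.4 K, V/F = 0.28

Adiabatic flash: solve Rachford–Rice at each trial T, then check hF = ψ·hV(T) + (1−ψ)·hL(T).
  T = 336.2 K: K = (1.657, 0.810, 0.208), RR gives ψ = 0.100, H_out = 2.554 kJ/mol
  T = 379.6 K: K = (2.518, 1.410, 0.389), RR gives ψ = 0.792, H_out = 25.917 kJ/mol
  T = 357.9 K: K = (2.069, 1.087, 0.290), RR gives ψ = 0.499, H_out = 16.105 kJ/mol
  T = 347.0 K: K = (1.857, 0.942, 0.247), RR gives ψ = 0.326, H_out = 10.143 kJ/mol
  T = 341.6 K: K = (1.756, 0.875, 0.227), RR gives ψ = 0.223, H_out = 6.638 kJ/mol
  T = 344.3 K: K = (1.806, 0.908, 0.237), RR gives ψ = 0.276, H_out = 8.451 kJ/mol
  T = 345.6 K: K = (1.830, 0.924, 0.241), RR gives ψ = 0.301, H_out = 9.279 kJ/mol
Linear interpolation between T = 344.3 (H_out = 8.451) and T = 345.6 (H_out = 9.279) on hF = 8.506 gives T ≈ 344.4 K, at which ψ = 0.28.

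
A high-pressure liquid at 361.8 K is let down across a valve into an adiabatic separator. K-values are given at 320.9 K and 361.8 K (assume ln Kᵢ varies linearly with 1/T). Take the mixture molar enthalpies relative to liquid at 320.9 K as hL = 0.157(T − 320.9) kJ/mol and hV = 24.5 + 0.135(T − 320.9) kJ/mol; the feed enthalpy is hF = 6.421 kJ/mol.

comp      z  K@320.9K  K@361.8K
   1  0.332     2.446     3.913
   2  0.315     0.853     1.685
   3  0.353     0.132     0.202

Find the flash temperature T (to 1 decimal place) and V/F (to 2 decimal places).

Adiabatic flash: solve Rachford–Rice at each trial T, then check hF = ψ·hV(T) + (1−ψ)·hL(T).
  T = 320.9 K: K = (2.446, 0.853, 0.132), RR gives ψ = 0.144, H_out = 3.524 kJ/mol
  T = 361.8 K: K = (3.913, 1.685, 0.202), RR gives ψ = 0.572, H_out = 19.911 kJ/mol
  T = 341.4 K: K = (3.139, 1.225, 0.165), RR gives ψ = 0.405, H_out = 12.968 kJ/mol
  T = 331.1 K: K = (2.780, 1.027, 0.148), RR gives ψ = 0.289, H_out = 8.611 kJ/mol
  T = 326.0 K: K = (2.610, 0.937, 0.140), RR gives ψ = 0.220, H_out = 6.175 kJ/mol
  T = 328.6 K: K = (2.696, 0.982, 0.144), RR gives ψ = 0.256, H_out = 7.442 kJ/mol
  T = 327.3 K: K = (2.653, 0.960, 0.142), RR gives ψ = 0.239, H_out = 6.815 kJ/mol
Linear interpolation between T = 326.0 (H_out = 6.175) and T = 327.3 (H_out = 6.815) on hF = 6.421 gives T ≈ 326.5 K, at which ψ = 0.23.

T = 326.5 K, V/F = 0.23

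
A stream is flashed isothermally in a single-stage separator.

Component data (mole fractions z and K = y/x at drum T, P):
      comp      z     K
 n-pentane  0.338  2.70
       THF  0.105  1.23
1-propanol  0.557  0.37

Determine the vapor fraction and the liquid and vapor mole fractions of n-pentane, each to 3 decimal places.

ψ = 0.262, x_n-pentane = 0.234, y_n-pentane = 0.631

Iterate (Newton) starting at ψ = 0.5:
  ψ = 0.500: g = -0.1800, g' = -0.761 → ψ = 0.263
  ψ = 0.263: g = -0.0011, g' = -0.789 → ψ = 0.262
Converged at ψ = 0.262.
Compositions from xᵢ = zᵢ/(1+ψ(Kᵢ−1)), yᵢ = Kᵢxᵢ:
  n-pentane: x = 0.234, y = 0.631
  THF: x = 0.099, y = 0.122
  1-propanol: x = 0.667, y = 0.247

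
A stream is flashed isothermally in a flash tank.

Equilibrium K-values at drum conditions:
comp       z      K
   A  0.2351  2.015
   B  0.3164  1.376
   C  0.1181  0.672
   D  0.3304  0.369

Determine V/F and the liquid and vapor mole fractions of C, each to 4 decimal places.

Newton–Raphson from V/F = 0.42:
  V/F = 0.4200: g = -0.05854, g' = -0.4130 → V/F = 0.2783
  V/F = 0.2783: g = -0.00175, g' = -0.3929 → V/F = 0.2738
Converged at V/F = 0.2738.
Compositions from xᵢ = zᵢ/(1+V/F(Kᵢ−1)), yᵢ = Kᵢxᵢ:
  A: x = 0.1840, y = 0.3707
  B: x = 0.2869, y = 0.3947
  C: x = 0.1298, y = 0.0872
  D: x = 0.3994, y = 0.1474

V/F = 0.2738, x_C = 0.1298, y_C = 0.0872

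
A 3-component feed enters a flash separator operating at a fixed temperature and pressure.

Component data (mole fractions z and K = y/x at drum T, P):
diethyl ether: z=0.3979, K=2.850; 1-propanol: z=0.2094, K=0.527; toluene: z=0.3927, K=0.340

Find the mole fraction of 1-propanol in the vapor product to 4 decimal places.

Rachford–Rice: g(V/F) = Σ zᵢ(Kᵢ−1)/(1+V/F(Kᵢ−1)) = 0.
Feasibility: ΣzᵢKᵢ = 1.3779, Σzᵢ/Kᵢ = 1.6920 — both > 1, two phases present.
Newton iteration, V/F⁰ = 0.64:
  V/F = 0.6400: g = -0.25372, g' = -0.8946 → V/F = 0.3564
  V/F = 0.3564: g = -0.01440, g' = -0.8548 → V/F = 0.3395
  V/F = 0.3395: g = 0.00008, g' = -0.8644 → V/F = 0.3396
Converged at V/F = 0.3396.
Compositions from xᵢ = zᵢ/(1+V/F(Kᵢ−1)), yᵢ = Kᵢxᵢ:
  diethyl ether: x = 0.2444, y = 0.6964
  1-propanol: x = 0.2495, y = 0.1315
  toluene: x = 0.5062, y = 0.1721

y_1-propanol = 0.1315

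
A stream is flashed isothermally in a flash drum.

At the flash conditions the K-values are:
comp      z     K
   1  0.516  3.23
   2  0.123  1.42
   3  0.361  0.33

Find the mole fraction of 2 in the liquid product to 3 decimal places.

Newton–Raphson from ψ = 0.6:
  ψ = 0.600: g = 0.1290, g' = -0.936 → ψ = 0.738
  ψ = 0.738: g = -0.0038, g' = -1.013 → ψ = 0.734
Converged at ψ = 0.734.
Compositions from xᵢ = zᵢ/(1+ψ(Kᵢ−1)), yᵢ = Kᵢxᵢ:
  1: x = 0.196, y = 0.632
  2: x = 0.094, y = 0.134
  3: x = 0.710, y = 0.234

x_2 = 0.094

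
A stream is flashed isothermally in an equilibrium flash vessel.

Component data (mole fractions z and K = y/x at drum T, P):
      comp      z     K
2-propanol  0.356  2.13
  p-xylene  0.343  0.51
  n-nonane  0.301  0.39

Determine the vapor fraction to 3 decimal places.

Rachford–Rice: g(ψ) = Σ zᵢ(Kᵢ−1)/(1+ψ(Kᵢ−1)) = 0.
Feasibility: ΣzᵢKᵢ = 1.051, Σzᵢ/Kᵢ = 1.611 — both > 1, two phases present.
Newton–Raphson from ψ = 0.49:
  ψ = 0.490: g = -0.2241, g' = -0.559 → ψ = 0.089
  ψ = 0.089: g = -0.0043, g' = -0.591 → ψ = 0.082
Converged at ψ = 0.082.

ψ = 0.082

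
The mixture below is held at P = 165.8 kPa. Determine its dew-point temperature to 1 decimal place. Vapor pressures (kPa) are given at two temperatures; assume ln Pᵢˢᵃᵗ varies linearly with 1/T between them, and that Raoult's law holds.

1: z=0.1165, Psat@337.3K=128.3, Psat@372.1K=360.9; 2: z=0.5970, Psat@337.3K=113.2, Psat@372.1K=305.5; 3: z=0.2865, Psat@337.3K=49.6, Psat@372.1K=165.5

Dew-point temperature: Σzᵢ·P/Pᵢˢᵃᵗ(T) = 1. Interpolate ln Pᵢˢᵃᵗ = aᵢ + bᵢ/T.
  T = 337.3 K: ΣzᵢP/Pᵢˢᵃᵗ = 1.9827
  T = 372.1 K: ΣzᵢP/Pᵢˢᵃᵗ = 0.6645
  T = 354.7 K: ΣzᵢP/Pᵢˢᵃᵗ = 1.1160
  T = 363.4 K: ΣzᵢP/Pᵢˢᵃᵗ = 0.8556
  T = 359.0 K: ΣzᵢP/Pᵢˢᵃᵗ = 0.9770
  T = 356.9 K: ΣzᵢP/Pᵢˢᵃᵗ = 1.0421
  T = 357.9 K: ΣzᵢP/Pᵢˢᵃᵗ = 1.0105
Interpolating between 357.9 K and 359.0 K gives T ≈ 358.2 K.

T = 358.2 K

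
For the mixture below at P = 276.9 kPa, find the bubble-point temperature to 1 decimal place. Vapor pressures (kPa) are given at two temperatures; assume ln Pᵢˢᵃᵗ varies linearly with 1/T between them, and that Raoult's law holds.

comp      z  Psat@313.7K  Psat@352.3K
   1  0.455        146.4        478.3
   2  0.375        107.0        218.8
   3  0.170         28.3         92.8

Bubble-point temperature: ΣzᵢPᵢˢᵃᵗ(T) = P. Interpolate ln Pᵢˢᵃᵗ = aᵢ + bᵢ/T.
  T = 313.7 K: ΣzᵢPᵢˢᵃᵗ = 111.55 kPa
  T = 352.3 K: ΣzᵢPᵢˢᵃᵗ = 315.45 kPa
  T = 333.0 K: ΣzᵢPᵢˢᵃᵗ = 192.20 kPa
  T = 342.6 K: ΣzᵢPᵢˢᵃᵗ = 247.33 kPa
  T = 347.5 K: ΣzᵢPᵢˢᵃᵗ = 280.07 kPa
  T = 345.1 K: ΣzᵢPᵢˢᵃᵗ = 263.62 kPa
Interpolating between 345.1 K and 347.5 K gives T ≈ 347.0 K.

T = 347.0 K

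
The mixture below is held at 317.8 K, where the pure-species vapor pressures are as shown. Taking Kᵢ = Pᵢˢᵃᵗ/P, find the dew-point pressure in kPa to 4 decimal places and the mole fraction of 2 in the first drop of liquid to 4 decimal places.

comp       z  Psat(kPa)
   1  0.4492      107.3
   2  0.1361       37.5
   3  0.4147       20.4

Pdew = 35.5314 kPa, x_2 = 0.1290

At the dew point ψ → 1, so Σzᵢ/Kᵢ = 1 with Kᵢ = Pᵢˢᵃᵗ/P ⇒ 1/P = Σzᵢ/Pᵢˢᵃᵗ.
1/P = 0.4492/107.3 + 0.1361/37.5 + 0.4147/20.4 = 0.0281442 ⇒ P = 35.5314 kPa
xᵢ = zᵢP/Pᵢˢᵃᵗ ⇒ x_2 = 0.1361·35.5314/37.5 = 0.1290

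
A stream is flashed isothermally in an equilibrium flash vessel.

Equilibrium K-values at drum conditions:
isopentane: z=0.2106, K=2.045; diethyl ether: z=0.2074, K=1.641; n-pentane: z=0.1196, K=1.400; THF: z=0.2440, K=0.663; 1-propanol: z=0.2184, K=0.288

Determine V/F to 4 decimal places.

V/F = 0.3765

Newton iteration, V/F⁰ = 0.5:
  V/F = 0.5000: g = -0.05526, g' = -0.4684 → V/F = 0.3820
  V/F = 0.3820: g = -0.00240, g' = -0.4323 → V/F = 0.3765
Converged at V/F = 0.3765.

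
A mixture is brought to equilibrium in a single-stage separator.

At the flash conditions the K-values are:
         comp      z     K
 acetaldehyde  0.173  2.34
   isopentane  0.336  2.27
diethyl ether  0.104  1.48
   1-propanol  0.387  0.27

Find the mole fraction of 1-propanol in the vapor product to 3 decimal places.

y_1-propanol = 0.163

Material balance + equilibrium reduce to Σ zᵢ(Kᵢ−1)/(1+β(Kᵢ−1)) = 0.
Check two-phase: ΣzᵢKᵢ = 1.426 > 1 and Σzᵢ/Kᵢ = 1.726 > 1, so g(0) = 0.426 > 0 and g(1) = -0.726 < 0.
Newton–Raphson from β = 0.5:
  β = 0.500: g = -0.0048, g' = -0.841 → β = 0.494
Converged at β = 0.494.
Compositions from xᵢ = zᵢ/(1+β(Kᵢ−1)), yᵢ = Kᵢxᵢ:
  acetaldehyde: x = 0.104, y = 0.244
  isopentane: x = 0.206, y = 0.469
  diethyl ether: x = 0.084, y = 0.124
  1-propanol: x = 0.605, y = 0.163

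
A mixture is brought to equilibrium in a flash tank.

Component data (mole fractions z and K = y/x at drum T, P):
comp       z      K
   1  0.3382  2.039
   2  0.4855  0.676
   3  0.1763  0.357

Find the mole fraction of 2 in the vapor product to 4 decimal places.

Material balance + equilibrium reduce to Σ zᵢ(Kᵢ−1)/(1+ψ(Kᵢ−1)) = 0.
Feasibility: ΣzᵢKᵢ = 1.0807, Σzᵢ/Kᵢ = 1.3779 — both > 1, two phases present.
Newton–Raphson from ψ = 0.4:
  ψ = 0.4000: g = -0.08511, g' = -0.3816 → ψ = 0.1769
  ψ = 0.1769: g = 0.00204, g' = -0.4107 → ψ = 0.1819
Converged at ψ = 0.1819.
Compositions from xᵢ = zᵢ/(1+ψ(Kᵢ−1)), yᵢ = Kᵢxᵢ:
  1: x = 0.2844, y = 0.5800
  2: x = 0.5159, y = 0.3488
  3: x = 0.1997, y = 0.0713

y_2 = 0.3488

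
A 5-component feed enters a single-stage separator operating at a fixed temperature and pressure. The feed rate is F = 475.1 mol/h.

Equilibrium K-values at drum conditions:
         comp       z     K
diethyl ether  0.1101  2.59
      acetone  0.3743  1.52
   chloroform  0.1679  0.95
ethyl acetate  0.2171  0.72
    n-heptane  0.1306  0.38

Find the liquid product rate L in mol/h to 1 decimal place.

Iterate (Newton) starting at V/F = 0.5:
  V/F = 0.5000: g = 0.05535, g' = -0.2790 → V/F = 0.6984
  V/F = 0.6984: g = -0.00134, g' = -0.2999 → V/F = 0.6939
Converged at V/F = 0.6939.
Then V = V/F·F = 0.6939·475.1 = 329.7 mol/h and L = F − V = 145.4 mol/h.

L = 145.4 mol/h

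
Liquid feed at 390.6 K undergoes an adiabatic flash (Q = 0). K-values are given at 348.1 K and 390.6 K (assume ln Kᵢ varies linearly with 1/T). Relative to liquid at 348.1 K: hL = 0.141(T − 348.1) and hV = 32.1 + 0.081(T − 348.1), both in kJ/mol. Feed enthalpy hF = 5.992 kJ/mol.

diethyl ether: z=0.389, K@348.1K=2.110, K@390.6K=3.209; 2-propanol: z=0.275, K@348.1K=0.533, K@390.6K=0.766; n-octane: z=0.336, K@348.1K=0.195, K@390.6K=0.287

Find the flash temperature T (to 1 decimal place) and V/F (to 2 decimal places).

T = 356.5 K, V/F = 0.15

Adiabatic flash: solve Rachford–Rice at each trial T, then check hF = ψ·hV(T) + (1−ψ)·hL(T).
  T = 348.1 K: K = (2.110, 0.533, 0.195), RR gives ψ = 0.044, H_out = 1.419 kJ/mol
  T = 390.6 K: K = (3.209, 0.766, 0.287), RR gives ψ = 0.457, H_out = 19.504 kJ/mol
  T = 369.4 K: K = (2.635, 0.646, 0.239), RR gives ψ = 0.284, H_out = 11.759 kJ/mol
  T = 358.8 K: K = (2.367, 0.589, 0.217), RR gives ψ = 0.178, H_out = 7.102 kJ/mol
  T = 353.5 K: K = (2.238, 0.561, 0.206), RR gives ψ = 0.116, H_out = 4.445 kJ/mol
  T = 356.1 K: K = (2.301, 0.574, 0.211), RR gives ψ = 0.147, H_out = 5.782 kJ/mol
  T = 357.5 K: K = (2.335, 0.582, 0.214), RR gives ψ = 0.163, H_out = 6.475 kJ/mol
Linear interpolation between T = 356.1 (H_out = 5.782) and T = 357.5 (H_out = 6.475) on hF = 5.992 gives T ≈ 356.5 K, at which ψ = 0.15.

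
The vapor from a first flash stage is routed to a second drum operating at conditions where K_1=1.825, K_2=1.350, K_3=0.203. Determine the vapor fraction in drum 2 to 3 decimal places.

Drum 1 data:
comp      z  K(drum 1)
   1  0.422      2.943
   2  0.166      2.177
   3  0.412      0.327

Drum 1:
Rachford–Rice: g(ψ₁) = Σ zᵢ(Kᵢ−1)/(1+ψ₁(Kᵢ−1)) = 0.
Check two-phase: ΣzᵢKᵢ = 1.738 > 1 and Σzᵢ/Kᵢ = 1.480 > 1, so g(0) = 0.738 > 0 and g(1) = -0.480 < 0.
Iterate (Newton) starting at ψ₁ = 0.5:
  ψ₁ = 0.500: g = 0.1210, g' = -0.925 → ψ₁ = 0.631
  ψ₁ = 0.631: g = -0.0013, g' = -0.961 → ψ₁ = 0.629
Converged at ψ₁ = 0.629.
Drum-1 compositions:
  1: x = 0.190, y = 0.559
  2: x = 0.095, y = 0.208
  3: x = 0.715, y = 0.234
Drum-2 feed = drum-1 vapor: z₂ = (0.5587, 0.2076, 0.2337).
Drum 2:
Material balance + equilibrium reduce to Σ zᵢ(Kᵢ−1)/(1+ψ₂(Kᵢ−1)) = 0.
Check two-phase: ΣzᵢKᵢ = 1.347 > 1 and Σzᵢ/Kᵢ = 1.611 > 1, so g(0) = 0.347 > 0 and g(1) = -0.611 < 0.
Iterate (Newton) starting at ψ₂ = 0.48:
  ψ₂ = 0.480: g = 0.0906, g' = -0.603 → ψ₂ = 0.630
  ψ₂ = 0.630: g = -0.0116, g' = -0.781 → ψ₂ = 0.615
Converged at ψ₂ = 0.615.
  1: x = 0.371, y = 0.676
  2: x = 0.171, y = 0.231
  3: x = 0.459, y = 0.093

V/F (drum 2) = 0.615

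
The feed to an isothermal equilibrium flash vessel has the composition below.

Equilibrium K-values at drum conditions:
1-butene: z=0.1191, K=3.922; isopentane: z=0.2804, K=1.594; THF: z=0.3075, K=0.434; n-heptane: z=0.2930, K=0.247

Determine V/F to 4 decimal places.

V/F = 0.1035

Rachford–Rice: g(V/F) = Σ zᵢ(Kᵢ−1)/(1+V/F(Kᵢ−1)) = 0.
g(0) = ΣzᵢKᵢ − 1 = 0.1199 and g(1) = 1 − Σzᵢ/Kᵢ = -1.1010, so a root lies in (0, 1).
Iterate (Newton) starting at V/F = 0.35:
  V/F = 0.3500: g = -0.20668, g' = -0.7759 → V/F = 0.0836
  V/F = 0.0836: g = 0.02022, g' = -1.0443 → V/F = 0.1030
  V/F = 0.1030: g = 0.00049, g' = -0.9951 → V/F = 0.1035
Converged at V/F = 0.1035.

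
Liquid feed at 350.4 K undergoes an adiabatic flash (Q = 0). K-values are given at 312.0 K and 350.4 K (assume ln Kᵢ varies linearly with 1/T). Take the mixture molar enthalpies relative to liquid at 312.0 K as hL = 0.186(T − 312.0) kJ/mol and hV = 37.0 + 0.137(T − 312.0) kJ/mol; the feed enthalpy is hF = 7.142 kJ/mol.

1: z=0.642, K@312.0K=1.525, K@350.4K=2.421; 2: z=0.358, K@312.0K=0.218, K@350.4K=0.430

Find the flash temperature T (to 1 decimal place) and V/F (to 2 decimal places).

T = 313.6 K, V/F = 0.19

Adiabatic flash: solve Rachford–Rice at each trial T, then check hF = ψ·hV(T) + (1−ψ)·hL(T).
  T = 312.0 K: K = (1.525, 0.218), RR gives ψ = 0.139, H_out = 5.145 kJ/mol
  T = 350.4 K: K = (2.421, 0.430), RR gives ψ = 0.874, H_out = 37.849 kJ/mol
  T = 331.2 K: K = (1.947, 0.312), RR gives ψ = 0.556, H_out = 23.606 kJ/mol
  T = 321.6 K: K = (1.730, 0.262), RR gives ψ = 0.380, H_out = 15.652 kJ/mol
  T = 316.8 K: K = (1.626, 0.239), RR gives ψ = 0.272, H_out = 10.890 kJ/mol
  T = 314.4 K: K = (1.575, 0.229), RR gives ψ = 0.209, H_out = 8.173 kJ/mol
Linear interpolation between T = 312.0 (H_out = 5.145) and T = 314.4 (H_out = 8.173) on hF = 7.142 gives T ≈ 313.6 K, at which ψ = 0.19.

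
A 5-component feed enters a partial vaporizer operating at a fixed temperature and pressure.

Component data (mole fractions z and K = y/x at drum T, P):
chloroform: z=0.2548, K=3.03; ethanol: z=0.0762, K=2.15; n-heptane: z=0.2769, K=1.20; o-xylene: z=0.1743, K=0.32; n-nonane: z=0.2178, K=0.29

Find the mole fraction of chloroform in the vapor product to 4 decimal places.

Rachford–Rice: g(V/F) = Σ zᵢ(Kᵢ−1)/(1+V/F(Kᵢ−1)) = 0.
Feasibility: ΣzᵢKᵢ = 1.3871, Σzᵢ/Kᵢ = 1.6460 — both > 1, two phases present.
Newton–Raphson from V/F = 0.5:
  V/F = 0.5000: g = -0.05665, g' = -0.7573 → V/F = 0.4252
  V/F = 0.4252: g = -0.00073, g' = -0.7421 → V/F = 0.4242
Converged at V/F = 0.4242.
Compositions from xᵢ = zᵢ/(1+V/F(Kᵢ−1)), yᵢ = Kᵢxᵢ:
  chloroform: x = 0.1369, y = 0.4148
  ethanol: x = 0.0512, y = 0.1101
  n-heptane: x = 0.2552, y = 0.3063
  o-xylene: x = 0.2450, y = 0.0784
  n-nonane: x = 0.3117, y = 0.0904

y_chloroform = 0.4148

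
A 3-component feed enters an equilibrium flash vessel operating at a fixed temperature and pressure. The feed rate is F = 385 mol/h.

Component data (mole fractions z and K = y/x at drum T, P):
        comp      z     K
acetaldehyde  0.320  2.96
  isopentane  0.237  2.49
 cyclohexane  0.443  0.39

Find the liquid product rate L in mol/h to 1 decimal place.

Let ψ = V/F and solve Σ zᵢ(Kᵢ−1)/(1+ψ(Kᵢ−1)) = 0.
Check two-phase: ΣzᵢKᵢ = 1.710 > 1 and Σzᵢ/Kᵢ = 1.339 > 1, so g(0) = 0.710 > 0 and g(1) = -0.339 < 0.
Iterate (Newton) starting at ψ = 0.5:
  ψ = 0.500: g = 0.1303, g' = -0.828 → ψ = 0.657
  ψ = 0.657: g = 0.0013, g' = -0.828 → ψ = 0.659
Converged at ψ = 0.659.
Then V = ψ·F = 0.6590·385 = 253.7 mol/h and L = F − V = 131.3 mol/h.

L = 131.3 mol/h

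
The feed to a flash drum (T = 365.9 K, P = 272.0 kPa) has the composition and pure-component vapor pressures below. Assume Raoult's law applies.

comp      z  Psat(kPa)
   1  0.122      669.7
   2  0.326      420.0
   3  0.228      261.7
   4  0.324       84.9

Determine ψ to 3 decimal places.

Raoult's law: Kᵢ = Pᵢˢᵃᵗ/P = Pᵢˢᵃᵗ/272.0.
  K_1 = 669.7/272.0 = 2.46213, K_2 = 420.0/272.0 = 1.54412, K_3 = 261.7/272.0 = 0.96213, K_4 = 84.9/272.0 = 0.31213
Newton iteration, ψ⁰ = 0.62:
  ψ = 0.620: g = -0.1712, g' = -0.592 → ψ = 0.331
  ψ = 0.331: g = -0.0267, g' = -0.445 → ψ = 0.271
  ψ = 0.271: g = -0.0002, g' = -0.439 → ψ = 0.270
Converged at ψ = 0.270.

ψ = 0.270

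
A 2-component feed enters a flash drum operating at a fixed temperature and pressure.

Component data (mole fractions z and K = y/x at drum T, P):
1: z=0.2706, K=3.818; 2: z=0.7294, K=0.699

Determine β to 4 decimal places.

β = 0.6402

Rachford–Rice: g(β) = Σ zᵢ(Kᵢ−1)/(1+β(Kᵢ−1)) = 0.
g(0) = ΣzᵢKᵢ − 1 = 0.5430 and g(1) = 1 − Σzᵢ/Kᵢ = -0.1144, so a root lies in (0, 1).
Newton iteration, β⁰ = 0.5:
  β = 0.5000: g = 0.05810, g' = -0.4619 → β = 0.6258
  β = 0.6258: g = 0.00544, g' = -0.3817 → β = 0.6400
  β = 0.6400: g = 0.00005, g' = -0.3748 → β = 0.6402
Converged at β = 0.6402.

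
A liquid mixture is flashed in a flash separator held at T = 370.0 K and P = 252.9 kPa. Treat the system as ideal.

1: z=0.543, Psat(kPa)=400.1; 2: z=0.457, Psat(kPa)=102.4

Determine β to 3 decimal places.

Raoult's law: Kᵢ = Pᵢˢᵃᵗ/P = Pᵢˢᵃᵗ/252.9.
  K_1 = 400.1/252.9 = 1.58205, K_2 = 102.4/252.9 = 0.40490
Newton–Raphson from β = 0.5:
  β = 0.500: g = -0.1423, g' = -0.438 → β = 0.175
  β = 0.175: g = -0.0168, g' = -0.353 → β = 0.128
  β = 0.128: g = -0.0001, g' = -0.349 → β = 0.127
Converged at β = 0.127.

β = 0.127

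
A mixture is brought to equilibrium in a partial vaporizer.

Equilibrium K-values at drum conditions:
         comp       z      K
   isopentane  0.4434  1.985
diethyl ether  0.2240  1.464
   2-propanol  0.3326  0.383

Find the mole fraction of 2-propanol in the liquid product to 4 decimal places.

x_2-propanol = 0.5590

Iterate (Newton) starting at ψ = 0.5:
  ψ = 0.5000: g = 0.08023, g' = -0.4897 → ψ = 0.6638
  ψ = 0.6638: g = -0.00404, g' = -0.5487 → ψ = 0.6565
  ψ = 0.6565: g = -0.00001, g' = -0.5447 → ψ = 0.6564
Converged at ψ = 0.6564.
Compositions from xᵢ = zᵢ/(1+ψ(Kᵢ−1)), yᵢ = Kᵢxᵢ:
  isopentane: x = 0.2693, y = 0.5345
  diethyl ether: x = 0.1717, y = 0.2514
  2-propanol: x = 0.5590, y = 0.2141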